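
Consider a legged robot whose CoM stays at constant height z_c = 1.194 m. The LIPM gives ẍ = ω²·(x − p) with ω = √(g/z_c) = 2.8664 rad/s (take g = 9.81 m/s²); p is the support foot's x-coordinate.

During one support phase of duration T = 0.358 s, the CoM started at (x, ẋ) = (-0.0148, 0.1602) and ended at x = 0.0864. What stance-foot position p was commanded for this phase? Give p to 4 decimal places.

ωT = 2.8664·0.358 = 1.026171; cosh(ωT) = 1.574369, sinh(ωT) = 1.215993
x(T) = p + (x₀−p)·cosh(ωT) + (ẋ₀/ω)·sinh(ωT) ⇒ p·(1 − cosh) = x(T) − x₀·cosh − (ẋ₀/ω)·sinh
numerator   = 0.0864 − (-0.0148)·1.574369 − (0.1602/2.8664)·1.215993 = 0.041740
denominator = 1 − 1.574369 = -0.574369
p = 0.041740 / -0.574369 = -0.0727

p = -0.0727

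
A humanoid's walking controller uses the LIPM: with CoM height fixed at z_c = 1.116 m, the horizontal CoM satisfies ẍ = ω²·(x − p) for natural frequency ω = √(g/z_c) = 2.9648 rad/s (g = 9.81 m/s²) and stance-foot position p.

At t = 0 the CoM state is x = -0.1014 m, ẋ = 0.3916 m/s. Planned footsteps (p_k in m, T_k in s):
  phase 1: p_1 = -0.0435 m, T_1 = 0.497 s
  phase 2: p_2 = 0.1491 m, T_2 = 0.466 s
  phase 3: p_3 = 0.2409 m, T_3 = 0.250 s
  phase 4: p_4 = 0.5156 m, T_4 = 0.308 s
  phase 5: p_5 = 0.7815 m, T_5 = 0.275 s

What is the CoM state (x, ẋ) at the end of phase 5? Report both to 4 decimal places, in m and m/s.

x = 2.1614, ẋ = 4.6226

phase 1: p=-0.0435, T=0.497, ωT=1.473506, cosh=2.296815, sinh=2.067694; start (x,ẋ)=(-0.101400, 0.391600) → end (x,ẋ)=(0.096622, 0.544488)
phase 2: p=0.1491, T=0.466, ωT=1.381597, cosh=2.116215, sinh=1.865038; start (x,ẋ)=(0.096622, 0.544488) → end (x,ẋ)=(0.380561, 0.862079)
phase 3: p=0.2409, T=0.250, ωT=0.741200, cosh=1.287497, sinh=0.810955; start (x,ẋ)=(0.380561, 0.862079) → end (x,ẋ)=(0.656516, 1.445713)
phase 4: p=0.5156, T=0.308, ωT=0.913158, cosh=1.446718, sinh=1.045463; start (x,ẋ)=(0.656516, 1.445713) → end (x,ẋ)=(1.229260, 2.528320)
phase 5: p=0.7815, T=0.275, ωT=0.815320, cosh=1.351198, sinh=0.908701; start (x,ẋ)=(1.229260, 2.528320) → end (x,ẋ)=(2.161434, 4.622579)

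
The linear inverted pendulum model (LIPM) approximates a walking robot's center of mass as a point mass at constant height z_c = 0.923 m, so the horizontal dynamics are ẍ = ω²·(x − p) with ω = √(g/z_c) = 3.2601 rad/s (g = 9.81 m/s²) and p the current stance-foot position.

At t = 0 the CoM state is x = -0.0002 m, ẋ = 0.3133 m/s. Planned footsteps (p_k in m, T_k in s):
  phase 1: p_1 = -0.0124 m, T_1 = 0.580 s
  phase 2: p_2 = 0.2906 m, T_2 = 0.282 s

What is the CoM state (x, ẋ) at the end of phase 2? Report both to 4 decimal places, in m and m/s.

x = 0.7474, ẋ = 1.8995

phase 1: p=-0.0124, T=0.580, ωT=1.890858, cosh=3.387996, sinh=3.237054; start (x,ẋ)=(-0.000200, 0.313300) → end (x,ẋ)=(0.340019, 1.190207)
phase 2: p=0.2906, T=0.282, ωT=0.919348, cosh=1.453217, sinh=1.054438; start (x,ẋ)=(0.340019, 1.190207) → end (x,ẋ)=(0.747374, 1.899511)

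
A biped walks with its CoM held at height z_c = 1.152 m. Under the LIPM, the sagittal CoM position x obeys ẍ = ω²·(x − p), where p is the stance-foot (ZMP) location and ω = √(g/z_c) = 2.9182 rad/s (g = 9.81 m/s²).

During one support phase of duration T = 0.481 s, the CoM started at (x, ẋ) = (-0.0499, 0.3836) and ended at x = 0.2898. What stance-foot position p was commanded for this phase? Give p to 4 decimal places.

p = -0.1262

ωT = 2.9182·0.481 = 1.403654; cosh(ωT) = 2.157872, sinh(ωT) = 1.912174
x(T) = p + (x₀−p)·cosh(ωT) + (ẋ₀/ω)·sinh(ωT) ⇒ p·(1 − cosh) = x(T) − x₀·cosh − (ẋ₀/ω)·sinh
numerator   = 0.2898 − (-0.0499)·2.157872 − (0.3836/2.9182)·1.912174 = 0.146121
denominator = 1 − 2.157872 = -1.157872
p = 0.146121 / -1.157872 = -0.1262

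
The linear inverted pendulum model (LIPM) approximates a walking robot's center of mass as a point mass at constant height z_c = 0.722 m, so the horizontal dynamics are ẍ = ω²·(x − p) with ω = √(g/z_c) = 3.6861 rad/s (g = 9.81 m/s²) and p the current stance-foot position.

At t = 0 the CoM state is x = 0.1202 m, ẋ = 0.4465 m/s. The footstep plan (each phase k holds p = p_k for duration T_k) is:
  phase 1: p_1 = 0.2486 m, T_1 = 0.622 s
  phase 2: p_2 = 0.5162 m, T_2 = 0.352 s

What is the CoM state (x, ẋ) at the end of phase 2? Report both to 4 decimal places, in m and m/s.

phase 1: p=0.2486, T=0.622, ωT=2.292754, cosh=5.001580, sinh=4.900592; start (x,ẋ)=(0.120200, 0.446500) → end (x,ẋ)=(0.200009, -0.086221)
phase 2: p=0.5162, T=0.352, ωT=1.297507, cosh=1.966687, sinh=1.693475; start (x,ẋ)=(0.200009, -0.086221) → end (x,ẋ)=(-0.145260, -2.143332)

x = -0.1453, ẋ = -2.1433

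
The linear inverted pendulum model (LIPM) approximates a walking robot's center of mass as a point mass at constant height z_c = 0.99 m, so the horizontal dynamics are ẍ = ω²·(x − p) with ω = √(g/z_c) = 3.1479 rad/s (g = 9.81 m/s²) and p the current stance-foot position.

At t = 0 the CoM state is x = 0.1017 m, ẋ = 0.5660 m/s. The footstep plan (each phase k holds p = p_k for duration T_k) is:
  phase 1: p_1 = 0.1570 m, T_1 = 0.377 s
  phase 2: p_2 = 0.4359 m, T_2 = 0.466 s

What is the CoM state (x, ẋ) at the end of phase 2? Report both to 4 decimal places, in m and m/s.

phase 1: p=0.1570, T=0.377, ωT=1.186758, cosh=1.790826, sinh=1.485617; start (x,ẋ)=(0.101700, 0.566000) → end (x,ẋ)=(0.325085, 0.754993)
phase 2: p=0.4359, T=0.466, ωT=1.466921, cosh=2.283250, sinh=2.052616; start (x,ẋ)=(0.325085, 0.754993) → end (x,ẋ)=(0.675181, 1.007813)

x = 0.6752, ẋ = 1.0078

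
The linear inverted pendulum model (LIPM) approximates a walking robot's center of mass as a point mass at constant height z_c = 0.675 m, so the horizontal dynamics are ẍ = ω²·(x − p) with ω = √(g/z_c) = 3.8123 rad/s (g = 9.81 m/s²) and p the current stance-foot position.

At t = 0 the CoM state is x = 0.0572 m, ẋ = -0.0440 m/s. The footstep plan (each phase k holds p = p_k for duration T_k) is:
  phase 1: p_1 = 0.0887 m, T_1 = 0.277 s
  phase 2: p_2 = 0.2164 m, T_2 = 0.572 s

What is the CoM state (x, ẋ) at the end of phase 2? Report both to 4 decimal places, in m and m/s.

phase 1: p=0.0887, T=0.277, ωT=1.056007, cosh=1.611355, sinh=1.263514; start (x,ẋ)=(0.057200, -0.044000) → end (x,ẋ)=(0.023359, -0.222632)
phase 2: p=0.2164, T=0.572, ωT=2.180636, cosh=4.482450, sinh=4.369481; start (x,ẋ)=(0.023359, -0.222632) → end (x,ẋ)=(-0.904065, -4.213563)

x = -0.9041, ẋ = -4.2136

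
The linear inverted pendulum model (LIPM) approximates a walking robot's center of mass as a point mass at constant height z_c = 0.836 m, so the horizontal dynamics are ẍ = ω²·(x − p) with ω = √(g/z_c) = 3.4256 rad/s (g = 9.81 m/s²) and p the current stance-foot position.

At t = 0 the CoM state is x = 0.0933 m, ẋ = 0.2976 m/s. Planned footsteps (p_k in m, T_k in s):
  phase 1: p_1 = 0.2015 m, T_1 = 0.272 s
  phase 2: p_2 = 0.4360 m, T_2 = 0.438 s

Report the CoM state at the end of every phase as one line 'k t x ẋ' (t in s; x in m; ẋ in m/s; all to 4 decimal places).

phase 1: p=0.2015, T=0.272, ωT=0.931763, cosh=1.466420, sinh=1.072562; start (x,ẋ)=(0.093300, 0.297600) → end (x,ẋ)=(0.136012, 0.038862)
phase 2: p=0.4360, T=0.438, ωT=1.500413, cosh=2.353289, sinh=2.130251; start (x,ẋ)=(0.136012, 0.038862) → end (x,ẋ)=(-0.245791, -2.097672)

1 0.2720 0.1360 0.0389
2 0.7100 -0.2458 -2.0977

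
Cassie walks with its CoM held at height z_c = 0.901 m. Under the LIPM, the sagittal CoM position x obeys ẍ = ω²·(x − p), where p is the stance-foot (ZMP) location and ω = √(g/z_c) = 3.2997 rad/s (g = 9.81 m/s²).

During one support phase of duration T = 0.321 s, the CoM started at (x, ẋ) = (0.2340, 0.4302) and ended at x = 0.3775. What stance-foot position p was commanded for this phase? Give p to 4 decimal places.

ωT = 3.2997·0.321 = 1.059204; cosh(ωT) = 1.615403, sinh(ωT) = 1.268671
x(T) = p + (x₀−p)·cosh(ωT) + (ẋ₀/ω)·sinh(ωT) ⇒ p·(1 − cosh) = x(T) − x₀·cosh − (ẋ₀/ω)·sinh
numerator   = 0.3775 − (0.2340)·1.615403 − (0.4302/3.2997)·1.268671 = -0.165908
denominator = 1 − 1.615403 = -0.615403
p = -0.165908 / -0.615403 = 0.2696

p = 0.2696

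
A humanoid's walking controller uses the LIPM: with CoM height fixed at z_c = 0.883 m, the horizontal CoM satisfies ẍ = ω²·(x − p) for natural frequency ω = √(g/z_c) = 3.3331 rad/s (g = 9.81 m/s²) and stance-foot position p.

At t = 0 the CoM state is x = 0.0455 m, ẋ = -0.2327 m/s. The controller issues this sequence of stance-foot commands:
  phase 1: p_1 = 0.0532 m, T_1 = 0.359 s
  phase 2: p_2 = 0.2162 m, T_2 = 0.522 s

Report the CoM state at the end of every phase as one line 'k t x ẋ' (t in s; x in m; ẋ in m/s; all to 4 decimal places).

1 0.3590 -0.0657 -0.4587
2 0.8810 -0.9913 -3.9403

phase 1: p=0.0532, T=0.359, ωT=1.196583, cosh=1.805508, sinh=1.503283; start (x,ẋ)=(0.045500, -0.232700) → end (x,ẋ)=(-0.065654, -0.458723)
phase 2: p=0.2162, T=0.522, ωT=1.739878, cosh=2.936096, sinh=2.760554; start (x,ẋ)=(-0.065654, -0.458723) → end (x,ẋ)=(-0.991276, -3.940251)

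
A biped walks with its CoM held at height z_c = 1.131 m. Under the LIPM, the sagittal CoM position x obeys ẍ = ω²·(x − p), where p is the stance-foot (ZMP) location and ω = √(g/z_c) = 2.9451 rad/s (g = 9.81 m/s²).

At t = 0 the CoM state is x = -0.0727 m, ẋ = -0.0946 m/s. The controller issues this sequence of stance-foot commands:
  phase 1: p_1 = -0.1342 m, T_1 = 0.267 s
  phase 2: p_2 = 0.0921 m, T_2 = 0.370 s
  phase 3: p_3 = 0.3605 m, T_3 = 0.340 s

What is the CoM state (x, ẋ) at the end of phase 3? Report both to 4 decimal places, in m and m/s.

x = -0.7202, ẋ = -2.8255

phase 1: p=-0.1342, T=0.267, ωT=0.786342, cosh=1.325429, sinh=0.869921; start (x,ẋ)=(-0.072700, -0.094600) → end (x,ẋ)=(-0.080629, 0.032178)
phase 2: p=0.0921, T=0.370, ωT=1.089687, cosh=1.654833, sinh=1.318511; start (x,ẋ)=(-0.080629, 0.032178) → end (x,ẋ)=(-0.179332, -0.617483)
phase 3: p=0.3605, T=0.340, ωT=1.001334, cosh=1.544650, sinh=1.177261; start (x,ẋ)=(-0.179332, -0.617483) → end (x,ẋ)=(-0.720181, -2.825473)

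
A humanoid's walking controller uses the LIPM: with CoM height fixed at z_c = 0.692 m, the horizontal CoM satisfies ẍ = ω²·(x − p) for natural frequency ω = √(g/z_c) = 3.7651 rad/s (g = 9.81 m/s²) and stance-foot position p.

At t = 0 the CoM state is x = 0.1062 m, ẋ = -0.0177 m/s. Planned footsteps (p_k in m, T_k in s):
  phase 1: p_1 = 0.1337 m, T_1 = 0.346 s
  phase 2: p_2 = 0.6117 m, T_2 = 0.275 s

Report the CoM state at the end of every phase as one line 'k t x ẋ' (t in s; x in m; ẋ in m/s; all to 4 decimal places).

phase 1: p=0.1337, T=0.346, ωT=1.302725, cosh=1.975549, sinh=1.703759; start (x,ẋ)=(0.106200, -0.017700) → end (x,ẋ)=(0.071363, -0.211375)
phase 2: p=0.6117, T=0.275, ωT=1.035403, cosh=1.585661, sinh=1.230578; start (x,ẋ)=(0.071363, -0.211375) → end (x,ẋ)=(-0.314177, -2.838685)

1 0.3460 0.0714 -0.2114
2 0.6210 -0.3142 -2.8387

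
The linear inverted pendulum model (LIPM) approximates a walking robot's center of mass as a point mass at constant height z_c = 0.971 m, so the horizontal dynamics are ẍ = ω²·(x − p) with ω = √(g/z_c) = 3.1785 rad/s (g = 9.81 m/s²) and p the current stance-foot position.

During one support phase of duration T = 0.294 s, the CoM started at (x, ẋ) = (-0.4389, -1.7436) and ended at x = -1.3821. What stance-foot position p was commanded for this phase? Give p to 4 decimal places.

p = 0.3125

ωT = 3.1785·0.294 = 0.934479; cosh(ωT) = 1.469339, sinh(ωT) = 1.076548
x(T) = p + (x₀−p)·cosh(ωT) + (ẋ₀/ω)·sinh(ωT) ⇒ p·(1 − cosh) = x(T) − x₀·cosh − (ẋ₀/ω)·sinh
numerator   = -1.3821 − (-0.4389)·1.469339 − (-1.7436/3.1785)·1.076548 = -0.146655
denominator = 1 − 1.469339 = -0.469339
p = -0.146655 / -0.469339 = 0.3125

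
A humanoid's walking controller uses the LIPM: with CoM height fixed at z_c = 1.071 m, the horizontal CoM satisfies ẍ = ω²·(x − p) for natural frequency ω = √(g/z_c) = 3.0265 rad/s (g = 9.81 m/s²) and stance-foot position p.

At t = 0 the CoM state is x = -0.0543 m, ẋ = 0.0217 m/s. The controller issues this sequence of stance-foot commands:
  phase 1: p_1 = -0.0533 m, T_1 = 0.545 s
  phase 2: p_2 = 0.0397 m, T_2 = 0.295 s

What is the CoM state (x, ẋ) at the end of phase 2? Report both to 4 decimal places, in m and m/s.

phase 1: p=-0.0533, T=0.545, ωT=1.649443, cosh=2.698117, sinh=2.505960; start (x,ẋ)=(-0.054300, 0.021700) → end (x,ẋ)=(-0.038030, 0.050965)
phase 2: p=0.0397, T=0.295, ωT=0.892817, cosh=1.425750, sinh=1.016250; start (x,ẋ)=(-0.038030, 0.050965) → end (x,ẋ)=(-0.054011, -0.166411)

x = -0.0540, ẋ = -0.1664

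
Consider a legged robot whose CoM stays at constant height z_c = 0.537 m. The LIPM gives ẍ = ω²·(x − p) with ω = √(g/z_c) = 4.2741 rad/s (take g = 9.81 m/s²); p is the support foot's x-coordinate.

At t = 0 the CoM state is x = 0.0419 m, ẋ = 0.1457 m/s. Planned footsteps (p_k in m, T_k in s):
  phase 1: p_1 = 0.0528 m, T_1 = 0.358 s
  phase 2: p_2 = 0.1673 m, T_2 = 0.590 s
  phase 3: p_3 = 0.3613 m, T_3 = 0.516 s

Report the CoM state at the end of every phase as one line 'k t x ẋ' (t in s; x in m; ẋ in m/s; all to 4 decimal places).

1 0.3580 0.1015 0.2497
2 0.9480 0.1163 -0.1754
3 1.4640 -0.9479 -5.4994

phase 1: p=0.0528, T=0.358, ωT=1.530128, cosh=2.417638, sinh=2.201130; start (x,ẋ)=(0.041900, 0.145700) → end (x,ẋ)=(0.101482, 0.249704)
phase 2: p=0.1673, T=0.590, ωT=2.521719, cosh=6.265151, sinh=6.184829; start (x,ẋ)=(0.101482, 0.249704) → end (x,ẋ)=(0.116275, -0.175432)
phase 3: p=0.3613, T=0.516, ωT=2.205436, cosh=4.592203, sinh=4.482000; start (x,ẋ)=(0.116275, -0.175432) → end (x,ẋ)=(-0.947868, -5.499437)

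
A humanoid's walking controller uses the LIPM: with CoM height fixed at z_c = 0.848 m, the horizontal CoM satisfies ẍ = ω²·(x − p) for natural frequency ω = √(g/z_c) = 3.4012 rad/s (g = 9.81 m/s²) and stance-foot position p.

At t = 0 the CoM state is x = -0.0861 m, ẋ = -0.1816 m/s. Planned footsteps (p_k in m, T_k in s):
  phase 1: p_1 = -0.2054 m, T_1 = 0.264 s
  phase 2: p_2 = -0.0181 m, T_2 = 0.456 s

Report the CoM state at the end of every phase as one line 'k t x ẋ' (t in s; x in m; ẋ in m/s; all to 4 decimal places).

1 0.2640 -0.0893 0.1555
2 0.7200 -0.0907 -0.1626

phase 1: p=-0.2054, T=0.264, ωT=0.897917, cosh=1.430951, sinh=1.023534; start (x,ẋ)=(-0.086100, -0.181600) → end (x,ẋ)=(-0.089337, 0.155451)
phase 2: p=-0.0181, T=0.456, ωT=1.550947, cosh=2.463991, sinh=2.251944; start (x,ẋ)=(-0.089337, 0.155451) → end (x,ẋ)=(-0.090702, -0.162595)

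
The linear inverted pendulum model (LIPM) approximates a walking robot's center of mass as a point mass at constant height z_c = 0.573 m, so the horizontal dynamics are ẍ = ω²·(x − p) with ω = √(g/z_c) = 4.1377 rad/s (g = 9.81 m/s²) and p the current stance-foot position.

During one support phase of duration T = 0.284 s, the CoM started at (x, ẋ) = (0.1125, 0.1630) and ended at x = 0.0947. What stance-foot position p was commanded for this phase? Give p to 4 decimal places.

ωT = 4.1377·0.284 = 1.175107; cosh(ωT) = 1.773637, sinh(ωT) = 1.464851
x(T) = p + (x₀−p)·cosh(ωT) + (ẋ₀/ω)·sinh(ωT) ⇒ p·(1 − cosh) = x(T) − x₀·cosh − (ẋ₀/ω)·sinh
numerator   = 0.0947 − (0.1125)·1.773637 − (0.1630/4.1377)·1.464851 = -0.162540
denominator = 1 − 1.773637 = -0.773637
p = -0.162540 / -0.773637 = 0.2101

p = 0.2101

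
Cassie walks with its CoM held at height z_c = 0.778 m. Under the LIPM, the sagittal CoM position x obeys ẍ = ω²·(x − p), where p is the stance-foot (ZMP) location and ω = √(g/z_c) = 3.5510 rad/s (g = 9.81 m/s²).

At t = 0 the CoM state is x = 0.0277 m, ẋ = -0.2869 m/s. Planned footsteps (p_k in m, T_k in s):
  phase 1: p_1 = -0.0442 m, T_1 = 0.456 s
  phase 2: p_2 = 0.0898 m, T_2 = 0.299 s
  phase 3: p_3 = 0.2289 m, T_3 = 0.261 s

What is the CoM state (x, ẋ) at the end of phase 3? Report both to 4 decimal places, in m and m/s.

phase 1: p=-0.0442, T=0.456, ωT=1.619256, cosh=2.623689, sinh=2.425643; start (x,ẋ)=(0.027700, -0.286900) → end (x,ẋ)=(-0.051535, -0.133429)
phase 2: p=0.0898, T=0.299, ωT=1.061749, cosh=1.618637, sinh=1.272787; start (x,ẋ)=(-0.051535, -0.133429) → end (x,ẋ)=(-0.186794, -0.854757)
phase 3: p=0.2289, T=0.261, ωT=0.926811, cosh=1.461127, sinh=1.065313; start (x,ẋ)=(-0.186794, -0.854757) → end (x,ẋ)=(-0.634912, -2.821449)

x = -0.6349, ẋ = -2.8214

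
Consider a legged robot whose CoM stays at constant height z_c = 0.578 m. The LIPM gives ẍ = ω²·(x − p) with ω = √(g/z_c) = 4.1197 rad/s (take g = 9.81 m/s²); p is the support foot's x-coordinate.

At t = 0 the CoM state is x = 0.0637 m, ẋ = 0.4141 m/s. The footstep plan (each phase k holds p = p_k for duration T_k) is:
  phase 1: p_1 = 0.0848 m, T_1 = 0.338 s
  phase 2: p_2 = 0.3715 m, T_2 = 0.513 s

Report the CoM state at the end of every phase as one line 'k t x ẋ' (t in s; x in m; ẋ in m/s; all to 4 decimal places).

1 0.3380 0.2295 0.7206
2 0.8510 0.4886 0.6403

phase 1: p=0.0848, T=0.338, ωT=1.392459, cosh=2.136598, sinh=1.888135; start (x,ẋ)=(0.063700, 0.414100) → end (x,ẋ)=(0.229507, 0.720638)
phase 2: p=0.3715, T=0.513, ωT=2.113406, cosh=4.198605, sinh=4.077779; start (x,ẋ)=(0.229507, 0.720638) → end (x,ẋ)=(0.488634, 0.640309)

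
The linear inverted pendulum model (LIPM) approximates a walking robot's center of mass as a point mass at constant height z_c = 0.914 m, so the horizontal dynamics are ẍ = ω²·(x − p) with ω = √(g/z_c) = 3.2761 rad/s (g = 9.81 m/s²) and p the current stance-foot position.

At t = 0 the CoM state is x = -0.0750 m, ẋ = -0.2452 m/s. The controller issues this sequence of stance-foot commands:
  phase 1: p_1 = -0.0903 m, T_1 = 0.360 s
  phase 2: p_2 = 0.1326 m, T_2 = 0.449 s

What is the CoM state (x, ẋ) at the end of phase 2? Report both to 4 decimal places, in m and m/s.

x = -0.7966, ẋ = -2.8972

phase 1: p=-0.0903, T=0.360, ωT=1.179396, cosh=1.779937, sinh=1.472472; start (x,ẋ)=(-0.075000, -0.245200) → end (x,ẋ)=(-0.173274, -0.362634)
phase 2: p=0.1326, T=0.449, ωT=1.470969, cosh=2.291577, sinh=2.061874; start (x,ẋ)=(-0.173274, -0.362634) → end (x,ẋ)=(-0.796565, -2.897155)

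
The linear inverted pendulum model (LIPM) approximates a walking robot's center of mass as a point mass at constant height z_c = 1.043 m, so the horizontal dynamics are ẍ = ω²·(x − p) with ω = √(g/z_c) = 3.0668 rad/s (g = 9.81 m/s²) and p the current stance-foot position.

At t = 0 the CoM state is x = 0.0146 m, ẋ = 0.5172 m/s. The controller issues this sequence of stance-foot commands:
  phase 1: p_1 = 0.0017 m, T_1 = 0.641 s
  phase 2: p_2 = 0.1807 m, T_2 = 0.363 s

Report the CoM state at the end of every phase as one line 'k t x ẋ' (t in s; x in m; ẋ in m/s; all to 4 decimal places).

phase 1: p=0.0017, T=0.641, ωT=1.965819, cosh=3.640399, sinh=3.500358; start (x,ẋ)=(0.014600, 0.517200) → end (x,ẋ)=(0.638978, 2.021295)
phase 2: p=0.1807, T=0.363, ωT=1.113248, cosh=1.686361, sinh=1.357871; start (x,ẋ)=(0.638978, 2.021295) → end (x,ẋ)=(1.848481, 5.317049)

1 0.6410 0.6390 2.0213
2 1.0040 1.8485 5.3170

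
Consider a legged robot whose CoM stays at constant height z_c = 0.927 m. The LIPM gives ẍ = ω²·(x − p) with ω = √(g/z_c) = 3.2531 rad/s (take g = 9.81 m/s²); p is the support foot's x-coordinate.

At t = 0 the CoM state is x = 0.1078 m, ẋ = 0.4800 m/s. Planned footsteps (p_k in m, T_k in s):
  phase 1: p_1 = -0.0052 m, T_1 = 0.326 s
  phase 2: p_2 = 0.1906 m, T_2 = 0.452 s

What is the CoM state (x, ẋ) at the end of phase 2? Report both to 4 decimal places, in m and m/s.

phase 1: p=-0.0052, T=0.326, ωT=1.060511, cosh=1.617062, sinh=1.270783; start (x,ẋ)=(0.107800, 0.480000) → end (x,ẋ)=(0.365034, 1.243330)
phase 2: p=0.1906, T=0.452, ωT=1.470401, cosh=2.290407, sinh=2.060574; start (x,ẋ)=(0.365034, 1.243330) → end (x,ẋ)=(1.377673, 4.017007)

x = 1.3777, ẋ = 4.0170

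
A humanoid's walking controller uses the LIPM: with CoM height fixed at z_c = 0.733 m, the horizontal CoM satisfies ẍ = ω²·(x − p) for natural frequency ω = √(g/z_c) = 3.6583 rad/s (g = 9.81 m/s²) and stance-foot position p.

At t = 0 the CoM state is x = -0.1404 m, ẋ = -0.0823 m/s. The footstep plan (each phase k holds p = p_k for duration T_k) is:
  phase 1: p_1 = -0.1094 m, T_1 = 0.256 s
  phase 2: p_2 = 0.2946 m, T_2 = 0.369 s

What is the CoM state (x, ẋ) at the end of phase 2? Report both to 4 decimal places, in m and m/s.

phase 1: p=-0.1094, T=0.256, ωT=0.936525, cosh=1.471544, sinh=1.079556; start (x,ẋ)=(-0.140400, -0.082300) → end (x,ẋ)=(-0.179304, -0.243538)
phase 2: p=0.2946, T=0.369, ωT=1.349913, cosh=2.058176, sinh=1.798913; start (x,ẋ)=(-0.179304, -0.243538) → end (x,ẋ)=(-0.800535, -3.619991)

x = -0.8005, ẋ = -3.6200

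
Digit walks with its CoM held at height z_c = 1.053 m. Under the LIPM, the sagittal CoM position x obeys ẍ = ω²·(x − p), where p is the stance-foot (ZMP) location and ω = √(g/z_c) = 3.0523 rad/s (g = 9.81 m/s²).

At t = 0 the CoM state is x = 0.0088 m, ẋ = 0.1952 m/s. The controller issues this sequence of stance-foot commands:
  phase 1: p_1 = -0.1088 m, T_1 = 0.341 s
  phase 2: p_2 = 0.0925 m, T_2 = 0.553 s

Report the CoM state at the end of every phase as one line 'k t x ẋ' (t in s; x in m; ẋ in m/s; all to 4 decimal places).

phase 1: p=-0.1088, T=0.341, ωT=1.040834, cosh=1.592369, sinh=1.239209; start (x,ẋ)=(0.008800, 0.195200) → end (x,ẋ)=(0.157712, 0.755645)
phase 2: p=0.0925, T=0.553, ωT=1.687922, cosh=2.796567, sinh=2.611663; start (x,ẋ)=(0.157712, 0.755645) → end (x,ẋ)=(0.921429, 2.633057)

1 0.3410 0.1577 0.7556
2 0.8940 0.9214 2.6331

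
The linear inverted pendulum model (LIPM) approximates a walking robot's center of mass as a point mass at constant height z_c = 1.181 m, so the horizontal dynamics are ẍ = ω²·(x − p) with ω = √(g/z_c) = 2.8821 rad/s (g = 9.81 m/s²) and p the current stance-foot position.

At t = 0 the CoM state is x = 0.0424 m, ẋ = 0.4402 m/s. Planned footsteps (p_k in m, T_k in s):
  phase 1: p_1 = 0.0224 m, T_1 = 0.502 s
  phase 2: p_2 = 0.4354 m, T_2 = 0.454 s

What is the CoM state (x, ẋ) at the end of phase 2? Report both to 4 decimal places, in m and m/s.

phase 1: p=0.0224, T=0.502, ωT=1.446814, cosh=2.242437, sinh=2.007118; start (x,ẋ)=(0.042400, 0.440200) → end (x,ẋ)=(0.373808, 1.102815)
phase 2: p=0.4354, T=0.454, ωT=1.308473, cosh=1.985376, sinh=1.715144; start (x,ẋ)=(0.373808, 1.102815) → end (x,ẋ)=(0.969403, 1.885038)

x = 0.9694, ẋ = 1.8850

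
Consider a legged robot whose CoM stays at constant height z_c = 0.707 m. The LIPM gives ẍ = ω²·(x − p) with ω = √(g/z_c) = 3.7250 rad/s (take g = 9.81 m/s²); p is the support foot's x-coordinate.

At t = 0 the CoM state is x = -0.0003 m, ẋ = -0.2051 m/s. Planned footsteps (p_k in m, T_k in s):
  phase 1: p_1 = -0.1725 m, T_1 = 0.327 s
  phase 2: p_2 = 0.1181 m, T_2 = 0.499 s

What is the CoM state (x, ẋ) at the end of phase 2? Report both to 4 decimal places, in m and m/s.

x = 0.4388, ẋ = 1.3245

phase 1: p=-0.1725, T=0.327, ωT=1.218075, cosh=1.838236, sinh=1.542437; start (x,ẋ)=(-0.000300, -0.205100) → end (x,ẋ)=(0.059117, 0.612366)
phase 2: p=0.1181, T=0.499, ωT=1.858775, cosh=3.285868, sinh=3.130005; start (x,ẋ)=(0.059117, 0.612366) → end (x,ẋ)=(0.438843, 1.324458)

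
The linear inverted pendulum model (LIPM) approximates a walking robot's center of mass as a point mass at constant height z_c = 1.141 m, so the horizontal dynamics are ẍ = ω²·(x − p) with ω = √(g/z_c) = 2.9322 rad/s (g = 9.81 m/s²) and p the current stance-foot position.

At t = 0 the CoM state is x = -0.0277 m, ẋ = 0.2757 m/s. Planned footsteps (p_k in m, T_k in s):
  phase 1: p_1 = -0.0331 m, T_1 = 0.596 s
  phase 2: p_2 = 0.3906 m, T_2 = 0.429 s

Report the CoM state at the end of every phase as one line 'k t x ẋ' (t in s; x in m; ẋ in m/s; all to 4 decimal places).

1 0.5960 0.2446 0.8594
2 1.0250 0.5869 0.9416

phase 1: p=-0.0331, T=0.596, ωT=1.747591, cosh=2.957475, sinh=2.783282; start (x,ẋ)=(-0.027700, 0.275700) → end (x,ẋ)=(0.244568, 0.859446)
phase 2: p=0.3906, T=0.429, ωT=1.257914, cosh=1.901160, sinh=1.616914; start (x,ẋ)=(0.244568, 0.859446) → end (x,ẋ)=(0.586898, 0.941592)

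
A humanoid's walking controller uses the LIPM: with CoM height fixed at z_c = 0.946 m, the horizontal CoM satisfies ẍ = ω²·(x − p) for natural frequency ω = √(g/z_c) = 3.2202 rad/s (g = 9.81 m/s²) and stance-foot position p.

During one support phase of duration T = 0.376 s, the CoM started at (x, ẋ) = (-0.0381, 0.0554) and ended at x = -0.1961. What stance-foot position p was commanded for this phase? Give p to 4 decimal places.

ωT = 3.2202·0.376 = 1.210795; cosh(ωT) = 1.827056, sinh(ωT) = 1.529096
x(T) = p + (x₀−p)·cosh(ωT) + (ẋ₀/ω)·sinh(ωT) ⇒ p·(1 − cosh) = x(T) − x₀·cosh − (ẋ₀/ω)·sinh
numerator   = -0.1961 − (-0.0381)·1.827056 − (0.0554/3.2202)·1.529096 = -0.152796
denominator = 1 − 1.827056 = -0.827056
p = -0.152796 / -0.827056 = 0.1847

p = 0.1847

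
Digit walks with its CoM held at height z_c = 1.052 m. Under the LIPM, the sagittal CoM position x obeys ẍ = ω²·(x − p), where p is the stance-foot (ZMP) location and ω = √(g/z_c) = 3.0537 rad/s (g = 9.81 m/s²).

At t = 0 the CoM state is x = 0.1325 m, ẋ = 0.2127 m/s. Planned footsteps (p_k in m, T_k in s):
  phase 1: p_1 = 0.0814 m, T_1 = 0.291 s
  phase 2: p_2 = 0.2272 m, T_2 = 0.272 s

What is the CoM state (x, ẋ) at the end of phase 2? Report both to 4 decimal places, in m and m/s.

phase 1: p=0.0814, T=0.291, ωT=0.888627, cosh=1.421504, sinh=1.010284; start (x,ẋ)=(0.132500, 0.212700) → end (x,ẋ)=(0.224408, 0.460003)
phase 2: p=0.2272, T=0.272, ωT=0.830606, cosh=1.365247, sinh=0.929462; start (x,ẋ)=(0.224408, 0.460003) → end (x,ẋ)=(0.363401, 0.620094)

x = 0.3634, ẋ = 0.6201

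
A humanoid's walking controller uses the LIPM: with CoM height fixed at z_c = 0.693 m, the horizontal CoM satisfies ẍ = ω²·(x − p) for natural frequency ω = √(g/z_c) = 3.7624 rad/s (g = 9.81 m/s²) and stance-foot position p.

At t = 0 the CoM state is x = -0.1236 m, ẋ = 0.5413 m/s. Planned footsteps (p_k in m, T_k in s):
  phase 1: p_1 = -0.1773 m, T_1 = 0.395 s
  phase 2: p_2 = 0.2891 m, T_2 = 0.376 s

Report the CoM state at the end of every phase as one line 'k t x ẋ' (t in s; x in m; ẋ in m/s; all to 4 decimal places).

phase 1: p=-0.1773, T=0.395, ωT=1.486148, cosh=2.323140, sinh=2.096897; start (x,ẋ)=(-0.123600, 0.541300) → end (x,ẋ)=(0.249135, 1.681174)
phase 2: p=0.2891, T=0.376, ωT=1.414662, cosh=2.179052, sinh=1.936045; start (x,ẋ)=(0.249135, 1.681174) → end (x,ẋ)=(1.067108, 3.372256)

1 0.3950 0.2491 1.6812
2 0.7710 1.0671 3.3723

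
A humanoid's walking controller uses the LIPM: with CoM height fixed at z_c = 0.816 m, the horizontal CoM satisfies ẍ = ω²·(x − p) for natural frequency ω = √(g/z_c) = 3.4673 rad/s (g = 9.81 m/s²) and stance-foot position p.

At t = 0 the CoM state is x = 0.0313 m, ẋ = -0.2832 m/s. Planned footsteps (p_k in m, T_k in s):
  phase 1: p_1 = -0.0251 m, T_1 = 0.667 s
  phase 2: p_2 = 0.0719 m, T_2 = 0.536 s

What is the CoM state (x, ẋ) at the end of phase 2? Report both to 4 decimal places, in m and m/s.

x = -1.0645, ẋ = -3.8953

phase 1: p=-0.0251, T=0.667, ωT=2.312689, cosh=5.100273, sinh=5.001279; start (x,ẋ)=(0.031300, -0.283200) → end (x,ẋ)=(-0.145936, -0.466369)
phase 2: p=0.0719, T=0.536, ωT=1.858473, cosh=3.284922, sinh=3.129012; start (x,ẋ)=(-0.145936, -0.466369) → end (x,ẋ)=(-1.064542, -3.895336)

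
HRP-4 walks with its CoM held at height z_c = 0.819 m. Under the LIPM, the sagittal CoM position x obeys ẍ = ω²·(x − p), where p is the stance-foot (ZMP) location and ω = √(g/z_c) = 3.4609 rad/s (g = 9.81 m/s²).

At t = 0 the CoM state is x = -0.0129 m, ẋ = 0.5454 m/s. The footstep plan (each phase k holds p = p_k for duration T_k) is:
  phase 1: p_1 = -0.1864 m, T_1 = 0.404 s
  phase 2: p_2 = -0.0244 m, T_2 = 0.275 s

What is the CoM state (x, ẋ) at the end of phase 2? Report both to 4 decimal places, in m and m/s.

x = 1.4710, ẋ = 5.3867

phase 1: p=-0.1864, T=0.404, ωT=1.398204, cosh=2.147481, sinh=1.900441; start (x,ẋ)=(-0.012900, 0.545400) → end (x,ẋ)=(0.485677, 2.312386)
phase 2: p=-0.0244, T=0.275, ωT=0.951748, cosh=1.488149, sinh=1.102083; start (x,ẋ)=(0.485677, 2.312386) → end (x,ẋ)=(1.471022, 5.386710)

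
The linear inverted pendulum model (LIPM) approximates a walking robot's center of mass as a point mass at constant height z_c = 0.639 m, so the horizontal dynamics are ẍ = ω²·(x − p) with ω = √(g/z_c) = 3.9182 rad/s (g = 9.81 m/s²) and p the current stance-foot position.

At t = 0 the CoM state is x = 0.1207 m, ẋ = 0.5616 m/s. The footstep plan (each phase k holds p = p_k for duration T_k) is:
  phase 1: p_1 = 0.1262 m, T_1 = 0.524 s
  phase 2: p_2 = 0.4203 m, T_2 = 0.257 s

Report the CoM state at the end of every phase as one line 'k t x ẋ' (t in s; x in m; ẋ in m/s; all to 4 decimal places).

phase 1: p=0.1262, T=0.524, ωT=2.053137, cosh=3.960319, sinh=3.831987; start (x,ẋ)=(0.120700, 0.561600) → end (x,ẋ)=(0.653661, 2.141535)
phase 2: p=0.4203, T=0.257, ωT=1.006977, cosh=1.551318, sinh=1.185997; start (x,ẋ)=(0.653661, 2.141535) → end (x,ẋ)=(1.430537, 4.406626)

1 0.5240 0.6537 2.1415
2 0.7810 1.4305 4.4066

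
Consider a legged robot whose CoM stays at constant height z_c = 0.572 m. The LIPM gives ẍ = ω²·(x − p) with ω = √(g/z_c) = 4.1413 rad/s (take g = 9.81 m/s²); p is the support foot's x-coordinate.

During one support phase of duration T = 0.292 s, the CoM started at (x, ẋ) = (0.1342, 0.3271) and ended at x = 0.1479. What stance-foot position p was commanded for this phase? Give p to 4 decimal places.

p = 0.2638

ωT = 4.1413·0.292 = 1.209260; cosh(ωT) = 1.824710, sinh(ωT) = 1.526292
x(T) = p + (x₀−p)·cosh(ωT) + (ẋ₀/ω)·sinh(ωT) ⇒ p·(1 − cosh) = x(T) − x₀·cosh − (ẋ₀/ω)·sinh
numerator   = 0.1479 − (0.1342)·1.824710 − (0.3271/4.1413)·1.526292 = -0.217530
denominator = 1 − 1.824710 = -0.824710
p = -0.217530 / -0.824710 = 0.2638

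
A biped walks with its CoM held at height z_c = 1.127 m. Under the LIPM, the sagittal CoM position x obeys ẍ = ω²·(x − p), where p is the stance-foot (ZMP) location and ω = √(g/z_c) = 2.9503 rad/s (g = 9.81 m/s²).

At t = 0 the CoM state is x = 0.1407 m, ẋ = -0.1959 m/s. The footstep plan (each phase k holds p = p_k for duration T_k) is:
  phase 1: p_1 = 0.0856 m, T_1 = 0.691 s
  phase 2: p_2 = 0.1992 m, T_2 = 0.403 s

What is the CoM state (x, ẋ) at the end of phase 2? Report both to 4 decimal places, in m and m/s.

phase 1: p=0.0856, T=0.691, ωT=2.038657, cosh=3.905247, sinh=3.775043; start (x,ẋ)=(0.140700, -0.195900) → end (x,ẋ)=(0.050116, -0.151361)
phase 2: p=0.1992, T=0.403, ωT=1.188971, cosh=1.794117, sinh=1.489583; start (x,ẋ)=(0.050116, -0.151361) → end (x,ẋ)=(-0.144695, -0.926741)

x = -0.1447, ẋ = -0.9267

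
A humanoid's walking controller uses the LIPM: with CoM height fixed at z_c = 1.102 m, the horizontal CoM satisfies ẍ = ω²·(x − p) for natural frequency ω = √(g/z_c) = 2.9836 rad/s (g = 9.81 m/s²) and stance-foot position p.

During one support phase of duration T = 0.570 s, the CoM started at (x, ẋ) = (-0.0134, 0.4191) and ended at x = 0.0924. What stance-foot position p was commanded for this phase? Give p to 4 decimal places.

p = 0.1320

ωT = 2.9836·0.570 = 1.700652; cosh(ωT) = 2.830041, sinh(ωT) = 2.647477
x(T) = p + (x₀−p)·cosh(ωT) + (ẋ₀/ω)·sinh(ωT) ⇒ p·(1 − cosh) = x(T) − x₀·cosh − (ẋ₀/ω)·sinh
numerator   = 0.0924 − (-0.0134)·2.830041 − (0.4191/2.9836)·2.647477 = -0.241563
denominator = 1 − 2.830041 = -1.830041
p = -0.241563 / -1.830041 = 0.1320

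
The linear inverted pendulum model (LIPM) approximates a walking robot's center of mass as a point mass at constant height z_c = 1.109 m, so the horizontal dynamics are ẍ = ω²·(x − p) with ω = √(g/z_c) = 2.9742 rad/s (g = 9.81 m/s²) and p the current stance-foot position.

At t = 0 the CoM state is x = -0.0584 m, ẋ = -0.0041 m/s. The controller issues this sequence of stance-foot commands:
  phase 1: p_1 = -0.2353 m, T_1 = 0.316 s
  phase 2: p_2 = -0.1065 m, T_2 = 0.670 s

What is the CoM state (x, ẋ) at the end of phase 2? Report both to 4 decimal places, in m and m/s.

phase 1: p=-0.2353, T=0.316, ωT=0.939847, cosh=1.475139, sinh=1.084451; start (x,ẋ)=(-0.058400, -0.004100) → end (x,ẋ)=(0.024157, 0.564521)
phase 2: p=-0.1065, T=0.670, ωT=1.992714, cosh=3.735870, sinh=3.599545; start (x,ẋ)=(0.024157, 0.564521) → end (x,ẋ)=(1.064833, 3.507761)

x = 1.0648, ẋ = 3.5078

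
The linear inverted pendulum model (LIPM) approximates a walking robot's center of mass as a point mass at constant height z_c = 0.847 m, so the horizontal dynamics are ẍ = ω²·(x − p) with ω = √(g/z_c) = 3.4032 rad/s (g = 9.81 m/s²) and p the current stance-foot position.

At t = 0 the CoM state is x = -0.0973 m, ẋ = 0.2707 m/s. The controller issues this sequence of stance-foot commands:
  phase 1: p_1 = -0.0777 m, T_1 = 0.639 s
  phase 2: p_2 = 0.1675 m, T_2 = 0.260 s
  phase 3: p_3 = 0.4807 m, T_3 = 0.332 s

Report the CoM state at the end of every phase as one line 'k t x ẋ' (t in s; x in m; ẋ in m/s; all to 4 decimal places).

phase 1: p=-0.0777, T=0.639, ωT=2.174645, cosh=4.456354, sinh=4.342705; start (x,ẋ)=(-0.097300, 0.270700) → end (x,ẋ)=(0.180386, 0.916665)
phase 2: p=0.1675, T=0.260, ωT=0.884832, cosh=1.417680, sinh=1.004897; start (x,ẋ)=(0.180386, 0.916665) → end (x,ẋ)=(0.456441, 1.343607)
phase 3: p=0.4807, T=0.332, ωT=1.129862, cosh=1.709154, sinh=1.386076; start (x,ẋ)=(0.456441, 1.343607) → end (x,ẋ)=(0.986471, 2.182002)

1 0.6390 0.1804 0.9167
2 0.8990 0.4564 1.3436
3 1.2310 0.9865 2.1820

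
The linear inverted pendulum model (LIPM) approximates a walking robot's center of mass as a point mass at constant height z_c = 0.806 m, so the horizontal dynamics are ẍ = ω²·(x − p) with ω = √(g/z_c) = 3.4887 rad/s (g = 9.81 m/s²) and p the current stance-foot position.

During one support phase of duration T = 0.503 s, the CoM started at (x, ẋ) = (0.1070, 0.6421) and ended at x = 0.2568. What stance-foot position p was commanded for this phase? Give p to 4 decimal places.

p = 0.2923

ωT = 3.4887·0.503 = 1.754816; cosh(ωT) = 2.977662, sinh(ωT) = 2.804723
x(T) = p + (x₀−p)·cosh(ωT) + (ẋ₀/ω)·sinh(ωT) ⇒ p·(1 − cosh) = x(T) − x₀·cosh − (ẋ₀/ω)·sinh
numerator   = 0.2568 − (0.1070)·2.977662 − (0.6421/3.4887)·2.804723 = -0.578023
denominator = 1 − 2.977662 = -1.977662
p = -0.578023 / -1.977662 = 0.2923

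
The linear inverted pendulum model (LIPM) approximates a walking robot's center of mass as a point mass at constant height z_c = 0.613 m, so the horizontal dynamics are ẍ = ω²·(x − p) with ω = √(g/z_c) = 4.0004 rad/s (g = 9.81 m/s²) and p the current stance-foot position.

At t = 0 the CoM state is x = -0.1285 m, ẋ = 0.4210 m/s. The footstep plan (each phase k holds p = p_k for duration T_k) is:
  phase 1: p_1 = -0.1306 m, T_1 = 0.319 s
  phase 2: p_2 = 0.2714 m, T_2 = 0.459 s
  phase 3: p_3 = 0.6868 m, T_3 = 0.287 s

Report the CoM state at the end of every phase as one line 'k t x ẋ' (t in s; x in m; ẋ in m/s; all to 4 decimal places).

phase 1: p=-0.1306, T=0.319, ωT=1.276128, cosh=1.930928, sinh=1.651811; start (x,ẋ)=(-0.128500, 0.421000) → end (x,ẋ)=(0.047291, 0.826797)
phase 2: p=0.2714, T=0.459, ωT=1.836184, cosh=3.215989, sinh=3.056565; start (x,ẋ)=(0.047291, 0.826797) → end (x,ẋ)=(0.182393, -0.081321)
phase 3: p=0.6868, T=0.287, ωT=1.148115, cosh=1.734739, sinh=1.417505; start (x,ẋ)=(0.182393, -0.081321) → end (x,ẋ)=(-0.217029, -3.001353)

1 0.3190 0.0473 0.8268
2 0.7780 0.1824 -0.0813
3 1.0650 -0.2170 -3.0014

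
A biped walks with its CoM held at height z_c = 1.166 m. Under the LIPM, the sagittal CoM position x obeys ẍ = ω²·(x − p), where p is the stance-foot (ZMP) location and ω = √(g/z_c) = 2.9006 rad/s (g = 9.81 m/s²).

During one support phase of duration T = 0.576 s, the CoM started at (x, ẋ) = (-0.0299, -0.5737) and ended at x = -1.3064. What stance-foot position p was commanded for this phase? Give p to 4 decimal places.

p = 0.4092

ωT = 2.9006·0.576 = 1.670746; cosh(ωT) = 2.752118, sinh(ωT) = 2.564012
x(T) = p + (x₀−p)·cosh(ωT) + (ẋ₀/ω)·sinh(ωT) ⇒ p·(1 − cosh) = x(T) − x₀·cosh − (ẋ₀/ω)·sinh
numerator   = -1.3064 − (-0.0299)·2.752118 − (-0.5737/2.9006)·2.564012 = -0.716984
denominator = 1 − 2.752118 = -1.752118
p = -0.716984 / -1.752118 = 0.4092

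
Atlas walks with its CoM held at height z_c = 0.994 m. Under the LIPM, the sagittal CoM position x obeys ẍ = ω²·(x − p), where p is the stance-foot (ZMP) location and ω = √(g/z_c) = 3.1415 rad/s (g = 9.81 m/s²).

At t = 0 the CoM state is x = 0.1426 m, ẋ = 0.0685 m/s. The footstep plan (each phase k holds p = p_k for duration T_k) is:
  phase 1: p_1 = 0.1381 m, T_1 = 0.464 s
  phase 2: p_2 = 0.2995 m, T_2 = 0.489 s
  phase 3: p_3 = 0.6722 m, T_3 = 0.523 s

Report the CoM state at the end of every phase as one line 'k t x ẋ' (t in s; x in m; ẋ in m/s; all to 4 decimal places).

phase 1: p=0.1381, T=0.464, ωT=1.457656, cosh=2.264330, sinh=2.031548; start (x,ẋ)=(0.142600, 0.068500) → end (x,ẋ)=(0.192587, 0.183826)
phase 2: p=0.2995, T=0.489, ωT=1.536193, cosh=2.431033, sinh=2.215835; start (x,ẋ)=(0.192587, 0.183826) → end (x,ẋ)=(0.169252, -0.297338)
phase 3: p=0.6722, T=0.523, ωT=1.643005, cosh=2.682040, sinh=2.488642; start (x,ẋ)=(0.169252, -0.297338) → end (x,ẋ)=(-0.912273, -4.729556)

1 0.4640 0.1926 0.1838
2 0.9530 0.1693 -0.2973
3 1.4760 -0.9123 -4.7296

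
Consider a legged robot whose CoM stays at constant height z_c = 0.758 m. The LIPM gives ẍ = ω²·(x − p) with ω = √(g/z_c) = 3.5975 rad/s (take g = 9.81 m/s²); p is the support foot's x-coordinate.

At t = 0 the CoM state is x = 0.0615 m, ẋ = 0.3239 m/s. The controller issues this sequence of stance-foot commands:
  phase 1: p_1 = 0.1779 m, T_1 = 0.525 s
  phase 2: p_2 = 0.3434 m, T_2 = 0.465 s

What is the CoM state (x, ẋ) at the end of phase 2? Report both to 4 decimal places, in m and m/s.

phase 1: p=0.1779, T=0.525, ωT=1.888688, cosh=3.380978, sinh=3.229708; start (x,ẋ)=(0.061500, 0.323900) → end (x,ẋ)=(0.075140, -0.257338)
phase 2: p=0.3434, T=0.465, ωT=1.672838, cosh=2.757488, sinh=2.569774; start (x,ẋ)=(0.075140, -0.257338) → end (x,ẋ)=(-0.580146, -3.189606)

x = -0.5801, ẋ = -3.1896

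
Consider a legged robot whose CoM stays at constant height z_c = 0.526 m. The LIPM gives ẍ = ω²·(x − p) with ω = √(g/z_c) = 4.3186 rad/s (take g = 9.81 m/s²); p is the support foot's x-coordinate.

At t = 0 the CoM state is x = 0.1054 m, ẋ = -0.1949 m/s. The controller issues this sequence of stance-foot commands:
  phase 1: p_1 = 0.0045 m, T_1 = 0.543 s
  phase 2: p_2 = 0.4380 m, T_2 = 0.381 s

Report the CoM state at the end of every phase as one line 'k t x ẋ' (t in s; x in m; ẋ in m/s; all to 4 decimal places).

phase 1: p=0.0045, T=0.543, ωT=2.345000, cosh=5.264559, sinh=5.168712; start (x,ẋ)=(0.105400, -0.194900) → end (x,ẋ)=(0.302428, 1.226187)
phase 2: p=0.4380, T=0.381, ωT=1.645387, cosh=2.687976, sinh=2.495038; start (x,ẋ)=(0.302428, 1.226187) → end (x,ẋ)=(0.782006, 1.835164)

1 0.5430 0.3024 1.2262
2 0.9240 0.7820 1.8352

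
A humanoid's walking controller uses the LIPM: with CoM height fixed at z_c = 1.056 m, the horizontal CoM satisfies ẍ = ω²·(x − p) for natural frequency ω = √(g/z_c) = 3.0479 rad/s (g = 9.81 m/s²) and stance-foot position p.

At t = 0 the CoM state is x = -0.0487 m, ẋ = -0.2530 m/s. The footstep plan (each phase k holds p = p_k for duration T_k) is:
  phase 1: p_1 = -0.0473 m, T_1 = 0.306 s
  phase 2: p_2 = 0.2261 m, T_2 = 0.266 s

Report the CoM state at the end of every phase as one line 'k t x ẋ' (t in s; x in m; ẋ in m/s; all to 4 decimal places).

1 0.3060 -0.1385 -0.3758
2 0.5720 -0.3763 -1.5092

phase 1: p=-0.0473, T=0.306, ωT=0.932657, cosh=1.467380, sinh=1.073873; start (x,ẋ)=(-0.048700, -0.253000) → end (x,ẋ)=(-0.138494, -0.375829)
phase 2: p=0.2261, T=0.266, ωT=0.810741, cosh=1.347052, sinh=0.902523; start (x,ẋ)=(-0.138494, -0.375829) → end (x,ẋ)=(-0.376316, -1.509188)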